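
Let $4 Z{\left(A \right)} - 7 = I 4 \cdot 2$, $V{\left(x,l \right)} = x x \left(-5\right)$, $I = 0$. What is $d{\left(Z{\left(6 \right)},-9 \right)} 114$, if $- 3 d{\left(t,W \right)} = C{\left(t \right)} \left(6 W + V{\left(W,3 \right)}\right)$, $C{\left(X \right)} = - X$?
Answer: $- \frac{61047}{2} \approx -30524.0$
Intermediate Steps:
$V{\left(x,l \right)} = - 5 x^{2}$ ($V{\left(x,l \right)} = x^{2} \left(-5\right) = - 5 x^{2}$)
$Z{\left(A \right)} = \frac{7}{4}$ ($Z{\left(A \right)} = \frac{7}{4} + \frac{0 \cdot 4 \cdot 2}{4} = \frac{7}{4} + \frac{0 \cdot 2}{4} = \frac{7}{4} + \frac{1}{4} \cdot 0 = \frac{7}{4} + 0 = \frac{7}{4}$)
$d{\left(t,W \right)} = \frac{t \left(- 5 W^{2} + 6 W\right)}{3}$ ($d{\left(t,W \right)} = - \frac{- t \left(6 W - 5 W^{2}\right)}{3} = - \frac{- t \left(- 5 W^{2} + 6 W\right)}{3} = - \frac{\left(-1\right) t \left(- 5 W^{2} + 6 W\right)}{3} = \frac{t \left(- 5 W^{2} + 6 W\right)}{3}$)
$d{\left(Z{\left(6 \right)},-9 \right)} 114 = \frac{1}{3} \left(-9\right) \frac{7}{4} \left(6 - -45\right) 114 = \frac{1}{3} \left(-9\right) \frac{7}{4} \left(6 + 45\right) 114 = \frac{1}{3} \left(-9\right) \frac{7}{4} \cdot 51 \cdot 114 = \left(- \frac{1071}{4}\right) 114 = - \frac{61047}{2}$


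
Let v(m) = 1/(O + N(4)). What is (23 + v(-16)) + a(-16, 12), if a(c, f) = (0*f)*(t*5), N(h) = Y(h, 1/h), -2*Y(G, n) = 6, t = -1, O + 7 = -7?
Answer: 390/17 ≈ 22.941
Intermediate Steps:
O = -14 (O = -7 - 7 = -14)
Y(G, n) = -3 (Y(G, n) = -½*6 = -3)
N(h) = -3
v(m) = -1/17 (v(m) = 1/(-14 - 3) = 1/(-17) = -1/17)
a(c, f) = 0 (a(c, f) = (0*f)*(-1*5) = 0*(-5) = 0)
(23 + v(-16)) + a(-16, 12) = (23 - 1/17) + 0 = 390/17 + 0 = 390/17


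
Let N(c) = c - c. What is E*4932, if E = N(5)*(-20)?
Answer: 0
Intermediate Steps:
N(c) = 0
E = 0 (E = 0*(-20) = 0)
E*4932 = 0*4932 = 0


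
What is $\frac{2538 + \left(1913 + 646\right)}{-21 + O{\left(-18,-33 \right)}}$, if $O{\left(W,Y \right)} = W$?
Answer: $- \frac{1699}{13} \approx -130.69$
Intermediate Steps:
$\frac{2538 + \left(1913 + 646\right)}{-21 + O{\left(-18,-33 \right)}} = \frac{2538 + \left(1913 + 646\right)}{-21 - 18} = \frac{2538 + 2559}{-39} = 5097 \left(- \frac{1}{39}\right) = - \frac{1699}{13}$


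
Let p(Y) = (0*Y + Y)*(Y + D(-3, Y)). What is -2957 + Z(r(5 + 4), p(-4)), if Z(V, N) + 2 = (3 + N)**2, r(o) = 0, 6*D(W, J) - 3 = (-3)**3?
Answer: -1734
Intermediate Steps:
D(W, J) = -4 (D(W, J) = 1/2 + (1/6)*(-3)**3 = 1/2 + (1/6)*(-27) = 1/2 - 9/2 = -4)
p(Y) = Y*(-4 + Y) (p(Y) = (0*Y + Y)*(Y - 4) = (0 + Y)*(-4 + Y) = Y*(-4 + Y))
Z(V, N) = -2 + (3 + N)**2
-2957 + Z(r(5 + 4), p(-4)) = -2957 + (-2 + (3 - 4*(-4 - 4))**2) = -2957 + (-2 + (3 - 4*(-8))**2) = -2957 + (-2 + (3 + 32)**2) = -2957 + (-2 + 35**2) = -2957 + (-2 + 1225) = -2957 + 1223 = -1734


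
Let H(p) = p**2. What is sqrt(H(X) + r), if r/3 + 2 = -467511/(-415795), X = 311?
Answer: sqrt(16721202560256610)/415795 ≈ 311.00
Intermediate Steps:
r = -1092237/415795 (r = -6 + 3*(-467511/(-415795)) = -6 + 3*(-467511*(-1/415795)) = -6 + 3*(467511/415795) = -6 + 1402533/415795 = -1092237/415795 ≈ -2.6269)
sqrt(H(X) + r) = sqrt(311**2 - 1092237/415795) = sqrt(96721 - 1092237/415795) = sqrt(40215015958/415795) = sqrt(16721202560256610)/415795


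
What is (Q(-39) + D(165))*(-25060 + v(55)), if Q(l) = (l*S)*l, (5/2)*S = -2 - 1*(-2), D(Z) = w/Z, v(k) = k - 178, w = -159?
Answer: 1334699/55 ≈ 24267.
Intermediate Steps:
v(k) = -178 + k
D(Z) = -159/Z
S = 0 (S = 2*(-2 - 1*(-2))/5 = 2*(-2 + 2)/5 = (⅖)*0 = 0)
Q(l) = 0 (Q(l) = (l*0)*l = 0*l = 0)
(Q(-39) + D(165))*(-25060 + v(55)) = (0 - 159/165)*(-25060 + (-178 + 55)) = (0 - 159*1/165)*(-25060 - 123) = (0 - 53/55)*(-25183) = -53/55*(-25183) = 1334699/55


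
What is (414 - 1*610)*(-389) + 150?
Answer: 76394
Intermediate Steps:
(414 - 1*610)*(-389) + 150 = (414 - 610)*(-389) + 150 = -196*(-389) + 150 = 76244 + 150 = 76394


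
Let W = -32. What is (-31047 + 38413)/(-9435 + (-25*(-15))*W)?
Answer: -7366/21435 ≈ -0.34364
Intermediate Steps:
(-31047 + 38413)/(-9435 + (-25*(-15))*W) = (-31047 + 38413)/(-9435 - 25*(-15)*(-32)) = 7366/(-9435 + 375*(-32)) = 7366/(-9435 - 12000) = 7366/(-21435) = 7366*(-1/21435) = -7366/21435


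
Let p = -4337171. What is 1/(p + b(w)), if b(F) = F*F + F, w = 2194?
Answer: 1/478659 ≈ 2.0892e-6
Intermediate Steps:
b(F) = F + F**2 (b(F) = F**2 + F = F + F**2)
1/(p + b(w)) = 1/(-4337171 + 2194*(1 + 2194)) = 1/(-4337171 + 2194*2195) = 1/(-4337171 + 4815830) = 1/478659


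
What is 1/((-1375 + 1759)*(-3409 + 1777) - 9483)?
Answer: -1/636171 ≈ -1.5719e-6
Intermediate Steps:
1/((-1375 + 1759)*(-3409 + 1777) - 9483) = 1/(384*(-1632) - 9483) = 1/(-626688 - 9483) = 1/(-636171) = -1/636171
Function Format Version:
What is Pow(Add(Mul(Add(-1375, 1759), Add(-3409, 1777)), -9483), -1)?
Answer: Rational(-1, 636171) ≈ -1.5719e-6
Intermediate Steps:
Pow(Add(Mul(Add(-1375, 1759), Add(-3409, 1777)), -9483), -1) = Pow(Add(Mul(384, -1632), -9483), -1) = Pow(Add(-626688, -9483), -1) = Pow(-636171, -1) = Rational(-1, 636171)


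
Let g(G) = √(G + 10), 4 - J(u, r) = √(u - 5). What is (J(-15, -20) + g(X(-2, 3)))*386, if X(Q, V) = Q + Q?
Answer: 1544 + 386*√6 - 772*I*√5 ≈ 2489.5 - 1726.2*I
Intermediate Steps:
J(u, r) = 4 - √(-5 + u) (J(u, r) = 4 - √(u - 5) = 4 - √(-5 + u))
X(Q, V) = 2*Q
g(G) = √(10 + G)
(J(-15, -20) + g(X(-2, 3)))*386 = ((4 - √(-5 - 15)) + √(10 + 2*(-2)))*386 = ((4 - √(-20)) + √(10 - 4))*386 = ((4 - 2*I*√5) + √6)*386 = (4 + √6 - 2*I*√5)*386 = 1544 + 386*√6 - 772*I*√5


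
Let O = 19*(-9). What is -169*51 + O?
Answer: -8790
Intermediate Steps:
O = -171
-169*51 + O = -169*51 - 171 = -8619 - 171 = -8790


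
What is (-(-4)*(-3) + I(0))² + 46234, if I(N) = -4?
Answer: 46490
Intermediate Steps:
(-(-4)*(-3) + I(0))² + 46234 = (-(-4)*(-3) - 4)² + 46234 = (-1*12 - 4)² + 46234 = (-12 - 4)² + 46234 = (-16)² + 46234 = 256 + 46234 = 46490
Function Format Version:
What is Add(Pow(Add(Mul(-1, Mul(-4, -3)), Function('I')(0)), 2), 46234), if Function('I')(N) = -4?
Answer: 46490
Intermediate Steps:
Add(Pow(Add(Mul(-1, Mul(-4, -3)), Function('I')(0)), 2), 46234) = Add(Pow(Add(Mul(-1, Mul(-4, -3)), -4), 2), 46234) = Add(Pow(Add(Mul(-1, 12), -4), 2), 46234) = Add(Pow(Add(-12, -4), 2), 46234) = Add(Pow(-16, 2), 46234) = Add(256, 46234) = 46490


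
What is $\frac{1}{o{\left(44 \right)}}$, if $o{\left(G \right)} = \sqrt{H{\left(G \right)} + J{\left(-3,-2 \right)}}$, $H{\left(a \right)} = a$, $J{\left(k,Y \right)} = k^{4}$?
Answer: $\frac{\sqrt{5}}{25} \approx 0.089443$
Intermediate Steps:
$o{\left(G \right)} = \sqrt{81 + G}$ ($o{\left(G \right)} = \sqrt{G + \left(-3\right)^{4}} = \sqrt{G + 81} = \sqrt{81 + G}$)
$\frac{1}{o{\left(44 \right)}} = \frac{1}{\sqrt{81 + 44}} = \frac{1}{\sqrt{125}} = \frac{1}{5 \sqrt{5}} = \frac{\sqrt{5}}{25}$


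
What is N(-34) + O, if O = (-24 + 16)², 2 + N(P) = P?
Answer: 28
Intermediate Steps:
N(P) = -2 + P
O = 64 (O = (-8)² = 64)
N(-34) + O = (-2 - 34) + 64 = -36 + 64 = 28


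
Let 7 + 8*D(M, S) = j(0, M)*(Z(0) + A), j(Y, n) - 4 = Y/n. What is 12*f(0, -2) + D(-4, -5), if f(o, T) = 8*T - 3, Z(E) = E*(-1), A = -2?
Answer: -1839/8 ≈ -229.88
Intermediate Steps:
Z(E) = -E
f(o, T) = -3 + 8*T
j(Y, n) = 4 + Y/n
D(M, S) = -15/8 (D(M, S) = -7/8 + ((4 + 0/M)*(-1*0 - 2))/8 = -7/8 + ((4 + 0)*(0 - 2))/8 = -7/8 + (4*(-2))/8 = -7/8 + (1/8)*(-8) = -7/8 - 1 = -15/8)
12*f(0, -2) + D(-4, -5) = 12*(-3 + 8*(-2)) - 15/8 = 12*(-3 - 16) - 15/8 = 12*(-19) - 15/8 = -228 - 15/8 = -1839/8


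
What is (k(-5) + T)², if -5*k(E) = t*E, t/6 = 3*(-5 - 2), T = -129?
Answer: 65025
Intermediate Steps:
t = -126 (t = 6*(3*(-5 - 2)) = 6*(3*(-7)) = 6*(-21) = -126)
k(E) = 126*E/5 (k(E) = -(-126)*E/5 = 126*E/5)
(k(-5) + T)² = ((126/5)*(-5) - 129)² = (-126 - 129)² = (-255)² = 65025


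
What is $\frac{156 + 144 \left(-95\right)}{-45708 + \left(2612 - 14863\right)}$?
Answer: $\frac{13524}{57959} \approx 0.23334$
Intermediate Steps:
$\frac{156 + 144 \left(-95\right)}{-45708 + \left(2612 - 14863\right)} = \frac{156 - 13680}{-45708 - 12251} = - \frac{13524}{-57959} = \left(-13524\right) \left(- \frac{1}{57959}\right) = \frac{13524}{57959}$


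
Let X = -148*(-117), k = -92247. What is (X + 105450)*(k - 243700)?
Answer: -41242869402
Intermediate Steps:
X = 17316
(X + 105450)*(k - 243700) = (17316 + 105450)*(-92247 - 243700) = 122766*(-335947) = -41242869402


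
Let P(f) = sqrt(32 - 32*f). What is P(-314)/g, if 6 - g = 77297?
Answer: -12*sqrt(70)/77291 ≈ -0.0012990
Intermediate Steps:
g = -77291 (g = 6 - 1*77297 = 6 - 77297 = -77291)
P(-314)/g = (4*sqrt(2 - 2*(-314)))/(-77291) = (4*sqrt(2 + 628))*(-1/77291) = (4*sqrt(630))*(-1/77291) = (4*(3*sqrt(70)))*(-1/77291) = (12*sqrt(70))*(-1/77291) = -12*sqrt(70)/77291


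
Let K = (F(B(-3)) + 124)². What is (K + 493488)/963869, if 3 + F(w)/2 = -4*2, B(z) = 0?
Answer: 503892/963869 ≈ 0.52278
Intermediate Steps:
F(w) = -22 (F(w) = -6 + 2*(-4*2) = -6 + 2*(-8) = -6 - 16 = -22)
K = 10404 (K = (-22 + 124)² = 102² = 10404)
(K + 493488)/963869 = (10404 + 493488)/963869 = 503892*(1/963869) = 503892/963869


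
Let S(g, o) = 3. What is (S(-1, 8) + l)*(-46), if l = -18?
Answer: 690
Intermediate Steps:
(S(-1, 8) + l)*(-46) = (3 - 18)*(-46) = -15*(-46) = 690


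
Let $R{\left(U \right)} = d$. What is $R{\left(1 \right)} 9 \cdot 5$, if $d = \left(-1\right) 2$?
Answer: $-90$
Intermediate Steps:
$d = -2$
$R{\left(U \right)} = -2$
$R{\left(1 \right)} 9 \cdot 5 = - 2 \cdot 9 \cdot 5 = \left(-2\right) 45 = -90$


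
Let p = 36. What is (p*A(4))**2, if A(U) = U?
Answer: 20736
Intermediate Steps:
(p*A(4))**2 = (36*4)**2 = 144**2 = 20736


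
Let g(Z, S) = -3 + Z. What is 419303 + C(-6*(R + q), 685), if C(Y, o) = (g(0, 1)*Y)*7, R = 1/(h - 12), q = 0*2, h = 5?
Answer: 419285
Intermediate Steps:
q = 0
R = -⅐ (R = 1/(5 - 12) = 1/(-7) = -⅐ ≈ -0.14286)
C(Y, o) = -21*Y (C(Y, o) = ((-3 + 0)*Y)*7 = -3*Y*7 = -21*Y)
419303 + C(-6*(R + q), 685) = 419303 - (-126)*(-⅐ + 0) = 419303 - (-126)*(-1)/7 = 419303 - 21*6/7 = 419303 - 18 = 419285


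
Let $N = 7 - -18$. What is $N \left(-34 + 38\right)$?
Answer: $100$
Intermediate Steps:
$N = 25$ ($N = 7 + 18 = 25$)
$N \left(-34 + 38\right) = 25 \left(-34 + 38\right) = 25 \cdot 4 = 100$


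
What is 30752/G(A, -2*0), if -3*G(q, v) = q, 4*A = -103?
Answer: 369024/103 ≈ 3582.8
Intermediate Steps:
A = -103/4 (A = (1/4)*(-103) = -103/4 ≈ -25.750)
G(q, v) = -q/3
30752/G(A, -2*0) = 30752/((-1/3*(-103/4))) = 30752/(103/12) = 30752*(12/103) = 369024/103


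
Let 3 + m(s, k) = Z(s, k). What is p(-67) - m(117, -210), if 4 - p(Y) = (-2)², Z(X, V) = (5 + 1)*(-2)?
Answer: 15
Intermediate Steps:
Z(X, V) = -12 (Z(X, V) = 6*(-2) = -12)
m(s, k) = -15 (m(s, k) = -3 - 12 = -15)
p(Y) = 0 (p(Y) = 4 - 1*(-2)² = 4 - 1*4 = 4 - 4 = 0)
p(-67) - m(117, -210) = 0 - 1*(-15) = 0 + 15 = 15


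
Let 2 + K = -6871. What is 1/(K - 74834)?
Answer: -1/81707 ≈ -1.2239e-5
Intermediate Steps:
K = -6873 (K = -2 - 6871 = -6873)
1/(K - 74834) = 1/(-6873 - 74834) = 1/(-81707) = -1/81707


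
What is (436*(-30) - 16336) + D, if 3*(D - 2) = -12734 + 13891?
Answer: -87085/3 ≈ -29028.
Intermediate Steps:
D = 1163/3 (D = 2 + (-12734 + 13891)/3 = 2 + (⅓)*1157 = 2 + 1157/3 = 1163/3 ≈ 387.67)
(436*(-30) - 16336) + D = (436*(-30) - 16336) + 1163/3 = (-13080 - 16336) + 1163/3 = -29416 + 1163/3 = -87085/3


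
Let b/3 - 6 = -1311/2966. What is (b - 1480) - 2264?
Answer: -11055249/2966 ≈ -3727.3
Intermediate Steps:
b = 49455/2966 (b = 18 + 3*(-1311/2966) = 18 - 3933/2966 = 49455/2966 ≈ 16.674)
(b - 1480) - 2264 = (49455/2966 - 1480) - 2264 = -4340225/2966 - 2264 = -11055249/2966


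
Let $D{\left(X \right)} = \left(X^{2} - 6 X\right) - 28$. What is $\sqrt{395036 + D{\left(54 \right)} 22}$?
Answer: $2 \sqrt{112861} \approx 671.9$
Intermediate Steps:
$D{\left(X \right)} = -28 + X^{2} - 6 X$
$\sqrt{395036 + D{\left(54 \right)} 22} = \sqrt{395036 + \left(-28 + 54^{2} - 324\right) 22} = \sqrt{395036 + \left(-28 + 2916 - 324\right) 22} = \sqrt{395036 + 2564 \cdot 22} = \sqrt{395036 + 56408} = \sqrt{451444} = 2 \sqrt{112861}$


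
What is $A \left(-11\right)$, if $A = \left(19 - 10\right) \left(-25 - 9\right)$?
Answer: $3366$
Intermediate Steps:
$A = -306$ ($A = 9 \left(-34\right) = -306$)
$A \left(-11\right) = \left(-306\right) \left(-11\right) = 3366$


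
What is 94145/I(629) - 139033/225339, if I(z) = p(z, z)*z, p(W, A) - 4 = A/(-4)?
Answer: -138466087661/86885535603 ≈ -1.5937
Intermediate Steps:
p(W, A) = 4 - A/4 (p(W, A) = 4 + A/(-4) = 4 + A*(-¼) = 4 - A/4)
I(z) = z*(4 - z/4) (I(z) = (4 - z/4)*z = z*(4 - z/4))
94145/I(629) - 139033/225339 = 94145/(((¼)*629*(16 - 1*629))) - 139033/225339 = 94145/(((¼)*629*(16 - 629))) - 139033*1/225339 = 94145/(((¼)*629*(-613))) - 139033/225339 = 94145/(-385577/4) - 139033/225339 = 94145*(-4/385577) - 139033/225339 = -376580/385577 - 139033/225339 = -138466087661/86885535603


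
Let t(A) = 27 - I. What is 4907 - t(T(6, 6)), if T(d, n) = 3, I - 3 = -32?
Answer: 4851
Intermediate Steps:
I = -29 (I = 3 - 32 = -29)
t(A) = 56 (t(A) = 27 - 1*(-29) = 27 + 29 = 56)
4907 - t(T(6, 6)) = 4907 - 1*56 = 4907 - 56 = 4851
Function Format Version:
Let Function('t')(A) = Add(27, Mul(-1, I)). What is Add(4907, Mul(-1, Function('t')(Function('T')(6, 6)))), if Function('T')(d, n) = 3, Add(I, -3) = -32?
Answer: 4851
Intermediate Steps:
I = -29 (I = Add(3, -32) = -29)
Function('t')(A) = 56 (Function('t')(A) = Add(27, Mul(-1, -29)) = Add(27, 29) = 56)
Add(4907, Mul(-1, Function('t')(Function('T')(6, 6)))) = Add(4907, Mul(-1, 56)) = Add(4907, -56) = 4851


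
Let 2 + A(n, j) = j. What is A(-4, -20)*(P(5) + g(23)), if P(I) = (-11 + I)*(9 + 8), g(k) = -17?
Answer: 2618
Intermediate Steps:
A(n, j) = -2 + j
P(I) = -187 + 17*I (P(I) = (-11 + I)*17 = -187 + 17*I)
A(-4, -20)*(P(5) + g(23)) = (-2 - 20)*((-187 + 17*5) - 17) = -22*((-187 + 85) - 17) = -22*(-102 - 17) = -22*(-119) = 2618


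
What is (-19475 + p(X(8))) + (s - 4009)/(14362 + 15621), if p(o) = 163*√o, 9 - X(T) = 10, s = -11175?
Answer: -583934109/29983 + 163*I ≈ -19476.0 + 163.0*I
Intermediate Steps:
X(T) = -1 (X(T) = 9 - 1*10 = 9 - 10 = -1)
(-19475 + p(X(8))) + (s - 4009)/(14362 + 15621) = (-19475 + 163*√(-1)) + (-11175 - 4009)/(14362 + 15621) = (-19475 + 163*I) - 15184/29983 = -583934109/29983 + 163*I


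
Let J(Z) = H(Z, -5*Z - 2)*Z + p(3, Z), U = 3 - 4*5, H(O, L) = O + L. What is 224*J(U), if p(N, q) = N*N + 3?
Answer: -248640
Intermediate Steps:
H(O, L) = L + O
p(N, q) = 3 + N**2 (p(N, q) = N**2 + 3 = 3 + N**2)
U = -17 (U = 3 - 20 = -17)
J(Z) = 12 + Z*(-2 - 4*Z) (J(Z) = ((-5*Z - 2) + Z)*Z + (3 + 3**2) = ((-2 - 5*Z) + Z)*Z + (3 + 9) = (-2 - 4*Z)*Z + 12 = Z*(-2 - 4*Z) + 12 = 12 + Z*(-2 - 4*Z))
224*J(U) = 224*(12 - 2*(-17)*(1 + 2*(-17))) = 224*(12 - 2*(-17)*(1 - 34)) = 224*(12 - 2*(-17)*(-33)) = 224*(12 - 1122) = 224*(-1110) = -248640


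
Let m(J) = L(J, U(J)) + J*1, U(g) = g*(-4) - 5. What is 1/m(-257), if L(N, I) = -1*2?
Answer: -1/259 ≈ -0.0038610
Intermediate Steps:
U(g) = -5 - 4*g (U(g) = -4*g - 5 = -5 - 4*g)
L(N, I) = -2
m(J) = -2 + J (m(J) = -2 + J*1 = -2 + J)
1/m(-257) = 1/(-2 - 257) = 1/(-259) = -1/259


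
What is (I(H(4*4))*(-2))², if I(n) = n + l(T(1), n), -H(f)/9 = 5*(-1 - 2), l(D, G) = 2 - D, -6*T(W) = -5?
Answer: 667489/9 ≈ 74166.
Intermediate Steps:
T(W) = ⅚ (T(W) = -⅙*(-5) = ⅚)
H(f) = 135 (H(f) = -45*(-1 - 2) = -45*(-3) = -9*(-15) = 135)
I(n) = 7/6 + n (I(n) = n + (2 - 1*⅚) = n + (2 - ⅚) = n + 7/6 = 7/6 + n)
(I(H(4*4))*(-2))² = ((7/6 + 135)*(-2))² = ((817/6)*(-2))² = (-817/3)² = 667489/9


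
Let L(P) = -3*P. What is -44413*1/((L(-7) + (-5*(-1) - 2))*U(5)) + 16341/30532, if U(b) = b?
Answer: -338514199/915960 ≈ -369.57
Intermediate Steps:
-44413*1/((L(-7) + (-5*(-1) - 2))*U(5)) + 16341/30532 = -44413*1/(5*(-3*(-7) + (-5*(-1) - 2))) + 16341/30532 = -44413*1/(5*(21 + (5 - 2))) + 16341*(1/30532) = -44413*1/(5*(21 + 3)) + 16341/30532 = -44413/(5*24) + 16341/30532 = -44413/120 + 16341/30532 = -338514199/915960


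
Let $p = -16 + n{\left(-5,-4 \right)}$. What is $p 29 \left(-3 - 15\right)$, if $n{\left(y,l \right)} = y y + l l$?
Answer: $-13050$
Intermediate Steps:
$n{\left(y,l \right)} = l^{2} + y^{2}$ ($n{\left(y,l \right)} = y^{2} + l^{2} = l^{2} + y^{2}$)
$p = 25$ ($p = -16 + \left(\left(-4\right)^{2} + \left(-5\right)^{2}\right) = -16 + \left(16 + 25\right) = -16 + 41 = 25$)
$p 29 \left(-3 - 15\right) = 25 \cdot 29 \left(-3 - 15\right) = 725 \left(-3 - 15\right) = 725 \left(-18\right) = -13050$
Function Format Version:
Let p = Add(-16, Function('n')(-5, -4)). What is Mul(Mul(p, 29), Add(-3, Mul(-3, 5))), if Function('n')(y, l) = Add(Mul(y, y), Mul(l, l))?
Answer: -13050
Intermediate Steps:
Function('n')(y, l) = Add(Pow(l, 2), Pow(y, 2)) (Function('n')(y, l) = Add(Pow(y, 2), Pow(l, 2)) = Add(Pow(l, 2), Pow(y, 2)))
p = 25 (p = Add(-16, Add(Pow(-4, 2), Pow(-5, 2))) = Add(-16, Add(16, 25)) = Add(-16, 41) = 25)
Mul(Mul(p, 29), Add(-3, Mul(-3, 5))) = Mul(Mul(25, 29), Add(-3, Mul(-3, 5))) = Mul(725, Add(-3, -15)) = Mul(725, -18) = -13050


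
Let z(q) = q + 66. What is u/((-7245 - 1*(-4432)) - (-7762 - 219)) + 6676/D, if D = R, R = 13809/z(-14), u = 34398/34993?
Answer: 4484340727945/178376597544 ≈ 25.140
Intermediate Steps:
z(q) = 66 + q
u = 4914/4999 (u = 34398*(1/34993) = 4914/4999 ≈ 0.98300)
R = 13809/52 (R = 13809/(66 - 14) = 13809/52 ≈ 265.56)
D = 13809/52 ≈ 265.56
u/((-7245 - 1*(-4432)) - (-7762 - 219)) + 6676/D = 4914/(4999*((-7245 - 1*(-4432)) - (-7762 - 219))) + 6676/(13809/52) = 4914/(4999*((-7245 + 4432) - 1*(-7981))) + 6676*(52/13809) = 4914/(4999*(-2813 + 7981)) + 347152/13809 = (4914/4999)/5168 + 347152/13809 = (4914/4999)*(1/5168) + 347152/13809 = 2457/12917416 + 347152/13809 = 4484340727945/178376597544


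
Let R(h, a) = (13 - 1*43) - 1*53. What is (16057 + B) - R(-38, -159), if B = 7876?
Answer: 24016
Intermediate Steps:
R(h, a) = -83 (R(h, a) = (13 - 43) - 53 = -30 - 53 = -83)
(16057 + B) - R(-38, -159) = (16057 + 7876) - 1*(-83) = 23933 + 83 = 24016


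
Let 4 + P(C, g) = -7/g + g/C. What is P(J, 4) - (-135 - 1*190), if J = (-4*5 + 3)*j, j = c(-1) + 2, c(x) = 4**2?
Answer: 195373/612 ≈ 319.24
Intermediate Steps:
c(x) = 16
j = 18 (j = 16 + 2 = 18)
J = -306 (J = (-4*5 + 3)*18 = (-20 + 3)*18 = -17*18 = -306)
P(C, g) = -4 - 7/g + g/C (P(C, g) = -4 + (-7/g + g/C) = -4 - 7/g + g/C)
P(J, 4) - (-135 - 1*190) = (-4 - 7/4 + 4/(-306)) - (-135 - 1*190) = (-4 - 7*1/4 + 4*(-1/306)) - (-135 - 190) = (-4 - 7/4 - 2/153) - 1*(-325) = -3527/612 + 325 = 195373/612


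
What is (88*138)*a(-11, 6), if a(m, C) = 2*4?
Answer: 97152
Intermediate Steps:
a(m, C) = 8
(88*138)*a(-11, 6) = (88*138)*8 = 12144*8 = 97152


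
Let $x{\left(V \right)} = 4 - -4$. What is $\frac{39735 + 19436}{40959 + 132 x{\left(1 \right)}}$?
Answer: $\frac{59171}{42015} \approx 1.4083$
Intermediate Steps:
$x{\left(V \right)} = 8$ ($x{\left(V \right)} = 4 + 4 = 8$)
$\frac{39735 + 19436}{40959 + 132 x{\left(1 \right)}} = \frac{39735 + 19436}{40959 + 132 \cdot 8} = \frac{59171}{40959 + 1056} = \frac{59171}{42015}$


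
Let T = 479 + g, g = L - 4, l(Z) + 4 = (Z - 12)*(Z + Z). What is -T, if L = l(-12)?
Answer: -1047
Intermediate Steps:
l(Z) = -4 + 2*Z*(-12 + Z) (l(Z) = -4 + (Z - 12)*(Z + Z) = -4 + (-12 + Z)*(2*Z) = -4 + 2*Z*(-12 + Z))
L = 572 (L = -4 - 24*(-12) + 2*(-12)² = -4 + 288 + 2*144 = -4 + 288 + 288 = 572)
g = 568 (g = 572 - 4 = 568)
T = 1047 (T = 479 + 568 = 1047)
-T = -1*1047 = -1047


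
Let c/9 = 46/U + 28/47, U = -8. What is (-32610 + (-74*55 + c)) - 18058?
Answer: -10299465/188 ≈ -54784.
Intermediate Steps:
c = -8721/188 (c = 9*(46/(-8) + 28/47) = 9*(46*(-⅛) + 28*(1/47)) = 9*(-23/4 + 28/47) = 9*(-969/188) = -8721/188 ≈ -46.388)
(-32610 + (-74*55 + c)) - 18058 = (-32610 + (-74*55 - 8721/188)) - 18058 = (-32610 + (-4070 - 8721/188)) - 18058 = (-32610 - 773881/188) - 18058 = -6904561/188 - 18058 = -10299465/188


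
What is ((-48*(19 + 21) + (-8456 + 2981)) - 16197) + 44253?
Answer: 20661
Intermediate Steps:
((-48*(19 + 21) + (-8456 + 2981)) - 16197) + 44253 = ((-48*40 - 5475) - 16197) + 44253 = ((-1920 - 5475) - 16197) + 44253 = (-7395 - 16197) + 44253 = -23592 + 44253 = 20661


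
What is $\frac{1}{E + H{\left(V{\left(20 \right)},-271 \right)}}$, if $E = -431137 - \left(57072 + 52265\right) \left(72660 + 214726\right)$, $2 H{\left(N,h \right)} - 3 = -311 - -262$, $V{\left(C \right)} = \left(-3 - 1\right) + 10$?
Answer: $- \frac{1}{31422354242} \approx -3.1824 \cdot 10^{-11}$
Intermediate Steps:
$V{\left(C \right)} = 6$ ($V{\left(C \right)} = -4 + 10 = 6$)
$H{\left(N,h \right)} = -23$ ($H{\left(N,h \right)} = \frac{3}{2} + \frac{-311 - -262}{2} = \frac{3}{2} + \frac{-311 + 262}{2} = \frac{3}{2} + \frac{1}{2} \left(-49\right) = \frac{3}{2} - \frac{49}{2} = -23$)
$E = -31422354219$ ($E = -431137 - 109337 \cdot 287386 = -431137 - 31421923082 = -31422354219$)
$\frac{1}{E + H{\left(V{\left(20 \right)},-271 \right)}} = \frac{1}{-31422354219 - 23} = \frac{1}{-31422354242} = - \frac{1}{31422354242}$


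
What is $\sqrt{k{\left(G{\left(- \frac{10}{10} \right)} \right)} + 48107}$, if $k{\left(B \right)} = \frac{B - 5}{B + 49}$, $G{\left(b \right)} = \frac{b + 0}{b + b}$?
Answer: $\frac{2 \sqrt{1455234}}{11} \approx 219.33$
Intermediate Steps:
$G{\left(b \right)} = \frac{1}{2}$ ($G{\left(b \right)} = \frac{b}{2 b} = b \frac{1}{2 b} = \frac{1}{2}$)
$k{\left(B \right)} = \frac{-5 + B}{49 + B}$
$\sqrt{k{\left(G{\left(- \frac{10}{10} \right)} \right)} + 48107} = \sqrt{\frac{-5 + \frac{1}{2}}{49 + \frac{1}{2}} + 48107} = \sqrt{\frac{1}{\frac{99}{2}} \left(- \frac{9}{2}\right) + 48107} = \sqrt{\frac{2}{99} \left(- \frac{9}{2}\right) + 48107} = \sqrt{- \frac{1}{11} + 48107} = \sqrt{\frac{529176}{11}} = \frac{2 \sqrt{1455234}}{11}$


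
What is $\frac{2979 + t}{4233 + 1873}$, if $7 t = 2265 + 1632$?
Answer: $\frac{12375}{21371} \approx 0.57906$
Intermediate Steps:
$t = \frac{3897}{7}$ ($t = \frac{2265 + 1632}{7} = \frac{1}{7} \cdot 3897 = \frac{3897}{7} \approx 556.71$)
$\frac{2979 + t}{4233 + 1873} = \frac{2979 + \frac{3897}{7}}{4233 + 1873} = \frac{24750}{7 \cdot 6106} = \frac{24750}{7} \cdot \frac{1}{6106} = \frac{12375}{21371}$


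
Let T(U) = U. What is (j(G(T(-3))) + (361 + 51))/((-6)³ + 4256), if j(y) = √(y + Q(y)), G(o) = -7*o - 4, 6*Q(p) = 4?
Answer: 103/1010 + √159/12120 ≈ 0.10302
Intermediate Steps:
Q(p) = ⅔ (Q(p) = (⅙)*4 = ⅔)
G(o) = -4 - 7*o
j(y) = √(⅔ + y) (j(y) = √(y + ⅔) = √(⅔ + y))
(j(G(T(-3))) + (361 + 51))/((-6)³ + 4256) = (√(6 + 9*(-4 - 7*(-3)))/3 + (361 + 51))/((-6)³ + 4256) = (√(6 + 9*(-4 + 21))/3 + 412)/(-216 + 4256) = (√(6 + 9*17)/3 + 412)/4040 = (√(6 + 153)/3 + 412)*(1/4040) = (√159/3 + 412)*(1/4040) = (412 + √159/3)*(1/4040) = 103/1010 + √159/12120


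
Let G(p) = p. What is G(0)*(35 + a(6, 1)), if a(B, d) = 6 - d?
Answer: 0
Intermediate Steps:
G(0)*(35 + a(6, 1)) = 0*(35 + (6 - 1*1)) = 0*(35 + (6 - 1)) = 0*(35 + 5) = 0*40 = 0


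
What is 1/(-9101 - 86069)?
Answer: -1/95170 ≈ -1.0508e-5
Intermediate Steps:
1/(-9101 - 86069) = 1/(-95170) = -1/95170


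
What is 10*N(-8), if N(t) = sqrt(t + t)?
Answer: 40*I ≈ 40.0*I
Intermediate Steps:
N(t) = sqrt(2)*sqrt(t) (N(t) = sqrt(2*t) = sqrt(2)*sqrt(t))
10*N(-8) = 10*(sqrt(2)*sqrt(-8)) = 10*(sqrt(2)*(2*I*sqrt(2))) = 10*(4*I) = 40*I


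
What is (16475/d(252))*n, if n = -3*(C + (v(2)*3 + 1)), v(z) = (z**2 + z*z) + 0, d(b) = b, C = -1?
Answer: -32950/7 ≈ -4707.1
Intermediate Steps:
v(z) = 2*z**2 (v(z) = (z**2 + z**2) + 0 = 2*z**2 + 0 = 2*z**2)
n = -72 (n = -3*(-1 + ((2*2**2)*3 + 1)) = -3*(-1 + ((2*4)*3 + 1)) = -3*(-1 + (8*3 + 1)) = -3*(-1 + (24 + 1)) = -3*(-1 + 25) = -3*24 = -72)
(16475/d(252))*n = (16475/252)*(-72) = -32950/7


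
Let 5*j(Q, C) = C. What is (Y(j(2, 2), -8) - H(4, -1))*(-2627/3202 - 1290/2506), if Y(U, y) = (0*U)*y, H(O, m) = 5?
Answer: 26784605/4012106 ≈ 6.6759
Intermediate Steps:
j(Q, C) = C/5
Y(U, y) = 0 (Y(U, y) = 0*y = 0)
(Y(j(2, 2), -8) - H(4, -1))*(-2627/3202 - 1290/2506) = (0 - 1*5)*(-2627/3202 - 1290/2506) = (0 - 5)*(-2627*1/3202 - 1290*1/2506) = -5*(-2627/3202 - 645/1253) = -5*(-5356921/4012106) = 26784605/4012106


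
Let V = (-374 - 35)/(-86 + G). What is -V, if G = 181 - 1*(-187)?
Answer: 409/282 ≈ 1.4504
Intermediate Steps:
G = 368 (G = 181 + 187 = 368)
V = -409/282 (V = (-374 - 35)/(-86 + 368) = -409/282 ≈ -1.4504)
-V = -1*(-409/282) = 409/282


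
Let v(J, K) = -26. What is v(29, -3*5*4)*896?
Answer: -23296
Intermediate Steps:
v(29, -3*5*4)*896 = -26*896 = -23296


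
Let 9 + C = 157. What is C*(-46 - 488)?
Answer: -79032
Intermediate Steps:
C = 148 (C = -9 + 157 = 148)
C*(-46 - 488) = 148*(-46 - 488) = 148*(-534) = -79032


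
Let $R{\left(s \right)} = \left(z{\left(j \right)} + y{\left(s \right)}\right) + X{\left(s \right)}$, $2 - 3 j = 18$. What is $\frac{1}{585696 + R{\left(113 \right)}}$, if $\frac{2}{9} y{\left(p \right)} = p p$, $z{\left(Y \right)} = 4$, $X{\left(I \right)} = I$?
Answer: $\frac{2}{1286547} \approx 1.5545 \cdot 10^{-6}$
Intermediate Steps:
$j = - \frac{16}{3}$ ($j = \frac{2}{3} - 6 = - \frac{16}{3} \approx -5.3333$)
$y{\left(p \right)} = \frac{9 p^{2}}{2}$ ($y{\left(p \right)} = \frac{9 p p}{2} = \frac{9 p^{2}}{2}$)
$R{\left(s \right)} = 4 + s + \frac{9 s^{2}}{2}$ ($R{\left(s \right)} = \left(4 + \frac{9 s^{2}}{2}\right) + s = 4 + s + \frac{9 s^{2}}{2}$)
$\frac{1}{585696 + R{\left(113 \right)}} = \frac{1}{585696 + \left(4 + 113 + \frac{9 \cdot 113^{2}}{2}\right)} = \frac{1}{585696 + \left(4 + 113 + \frac{9}{2} \cdot 12769\right)} = \frac{1}{585696 + \left(4 + 113 + \frac{114921}{2}\right)} = \frac{1}{585696 + \frac{115155}{2}} = \frac{1}{\frac{1286547}{2}} = \frac{2}{1286547}$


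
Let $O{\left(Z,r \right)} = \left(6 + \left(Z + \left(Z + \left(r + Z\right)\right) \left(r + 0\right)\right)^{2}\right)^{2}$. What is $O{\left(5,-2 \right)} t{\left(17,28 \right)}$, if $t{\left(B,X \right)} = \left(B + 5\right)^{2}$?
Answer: $7806436$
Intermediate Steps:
$t{\left(B,X \right)} = \left(5 + B\right)^{2}$
$O{\left(Z,r \right)} = \left(6 + \left(Z + r \left(r + 2 Z\right)\right)^{2}\right)^{2}$ ($O{\left(Z,r \right)} = \left(6 + \left(Z + \left(Z + \left(Z + r\right)\right) r\right)^{2}\right)^{2} = \left(6 + \left(Z + \left(r + 2 Z\right) r\right)^{2}\right)^{2} = \left(6 + \left(Z + r \left(r + 2 Z\right)\right)^{2}\right)^{2}$)
$O{\left(5,-2 \right)} t{\left(17,28 \right)} = \left(6 + \left(5 + \left(-2\right)^{2} + 2 \cdot 5 \left(-2\right)\right)^{2}\right)^{2} \left(5 + 17\right)^{2} = \left(6 + \left(5 + 4 - 20\right)^{2}\right)^{2} \cdot 22^{2} = \left(6 + \left(-11\right)^{2}\right)^{2} \cdot 484 = \left(6 + 121\right)^{2} \cdot 484 = 127^{2} \cdot 484 = 16129 \cdot 484 = 7806436$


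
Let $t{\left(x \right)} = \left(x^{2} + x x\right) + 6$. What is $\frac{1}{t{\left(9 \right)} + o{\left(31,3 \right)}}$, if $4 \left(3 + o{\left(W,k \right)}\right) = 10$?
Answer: $\frac{2}{335} \approx 0.0059702$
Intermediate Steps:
$o{\left(W,k \right)} = - \frac{1}{2}$ ($o{\left(W,k \right)} = -3 + \frac{1}{4} \cdot 10 = -3 + \frac{5}{2} = - \frac{1}{2}$)
$t{\left(x \right)} = 6 + 2 x^{2}$ ($t{\left(x \right)} = \left(x^{2} + x^{2}\right) + 6 = 2 x^{2} + 6 = 6 + 2 x^{2}$)
$\frac{1}{t{\left(9 \right)} + o{\left(31,3 \right)}} = \frac{1}{\left(6 + 2 \cdot 9^{2}\right) - \frac{1}{2}} = \frac{1}{\left(6 + 2 \cdot 81\right) - \frac{1}{2}} = \frac{1}{\left(6 + 162\right) - \frac{1}{2}} = \frac{1}{168 - \frac{1}{2}} = \frac{1}{\frac{335}{2}} = \frac{2}{335}$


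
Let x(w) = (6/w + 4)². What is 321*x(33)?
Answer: 679236/121 ≈ 5613.5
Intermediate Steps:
x(w) = (4 + 6/w)²
321*x(33) = 321*(4*(3 + 2*33)²/33²) = 321*(4*(1/1089)*(3 + 66)²) = 321*(4*(1/1089)*69²) = 321*(4*(1/1089)*4761) = 321*(2116/121) = 679236/121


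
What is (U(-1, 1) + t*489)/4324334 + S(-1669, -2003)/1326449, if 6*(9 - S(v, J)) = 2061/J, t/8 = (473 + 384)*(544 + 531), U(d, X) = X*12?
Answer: 1367922847300136073/1641317863637414 ≈ 833.43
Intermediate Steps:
U(d, X) = 12*X
t = 7370200 (t = 8*((473 + 384)*(544 + 531)) = 8*(857*1075) = 8*921275 = 7370200)
S(v, J) = 9 - 687/(2*J)
(U(-1, 1) + t*489)/4324334 + S(-1669, -2003)/1326449 = (12*1 + 7370200*489)/4324334 + (9 - 687/2/(-2003))/1326449 = (12 + 3604027800)*(1/4324334) + (9 - 687/2*(-1/2003))*(1/1326449) = 3604027812*(1/4324334) + (9 + 687/4006)*(1/1326449) = 257430558/308881 + (36741/4006)*(1/1326449) = 257430558/308881 + 36741/5313754694 = 1367922847300136073/1641317863637414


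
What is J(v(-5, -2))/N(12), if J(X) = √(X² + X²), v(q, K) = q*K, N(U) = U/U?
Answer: 10*√2 ≈ 14.142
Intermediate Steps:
N(U) = 1
v(q, K) = K*q
J(X) = √2*√(X²) (J(X) = √(2*X²) = √2*√(X²))
J(v(-5, -2))/N(12) = (√2*√((-2*(-5))²))/1 = 1*(√2*√(10²)) = 1*(√2*√100) = 1*(√2*10) = 1*(10*√2) = 10*√2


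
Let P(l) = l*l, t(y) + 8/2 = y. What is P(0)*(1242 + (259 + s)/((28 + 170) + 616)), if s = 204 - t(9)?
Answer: 0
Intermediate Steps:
t(y) = -4 + y
s = 199 (s = 204 - (-4 + 9) = 204 - 1*5 = 204 - 5 = 199)
P(l) = l²
P(0)*(1242 + (259 + s)/((28 + 170) + 616)) = 0²*(1242 + (259 + 199)/((28 + 170) + 616)) = 0*(1242 + 458/(198 + 616)) = 0*(1242 + 458/814) = 0*(1242 + 458*(1/814)) = 0*(1242 + 229/407) = 0*(505723/407) = 0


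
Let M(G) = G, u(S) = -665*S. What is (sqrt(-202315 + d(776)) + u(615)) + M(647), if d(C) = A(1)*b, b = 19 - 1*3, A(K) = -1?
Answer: -408328 + I*sqrt(202331) ≈ -4.0833e+5 + 449.81*I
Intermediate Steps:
b = 16 (b = 19 - 3 = 16)
d(C) = -16 (d(C) = -1*16 = -16)
(sqrt(-202315 + d(776)) + u(615)) + M(647) = (sqrt(-202315 - 16) - 665*615) + 647 = (sqrt(-202331) - 408975) + 647 = (I*sqrt(202331) - 408975) + 647 = (-408975 + I*sqrt(202331)) + 647 = -408328 + I*sqrt(202331)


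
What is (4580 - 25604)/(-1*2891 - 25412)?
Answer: 21024/28303 ≈ 0.74282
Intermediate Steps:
(4580 - 25604)/(-1*2891 - 25412) = -21024/(-2891 - 25412) = -21024/(-28303) = -21024*(-1/28303) = 21024/28303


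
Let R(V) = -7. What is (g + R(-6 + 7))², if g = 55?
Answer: 2304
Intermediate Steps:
(g + R(-6 + 7))² = (55 - 7)² = 48² = 2304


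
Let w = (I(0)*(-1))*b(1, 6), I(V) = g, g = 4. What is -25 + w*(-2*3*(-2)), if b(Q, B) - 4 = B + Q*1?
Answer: -553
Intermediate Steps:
I(V) = 4
b(Q, B) = 4 + B + Q (b(Q, B) = 4 + (B + Q*1) = 4 + (B + Q) = 4 + B + Q)
w = -44 (w = (4*(-1))*(4 + 6 + 1) = -4*11 = -44)
-25 + w*(-2*3*(-2)) = -25 - 44*(-2*3)*(-2) = -25 - (-264)*(-2) = -25 - 44*12 = -25 - 528 = -553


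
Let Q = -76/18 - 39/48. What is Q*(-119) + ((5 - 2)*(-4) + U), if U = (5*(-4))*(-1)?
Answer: 87427/144 ≈ 607.13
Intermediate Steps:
U = 20 (U = -20*(-1) = 20)
Q = -725/144 (Q = -76*1/18 - 39*1/48 = -38/9 - 13/16 = -725/144 ≈ -5.0347)
Q*(-119) + ((5 - 2)*(-4) + U) = -725/144*(-119) + ((5 - 2)*(-4) + 20) = 86275/144 + (3*(-4) + 20) = 86275/144 + (-12 + 20) = 86275/144 + 8 = 87427/144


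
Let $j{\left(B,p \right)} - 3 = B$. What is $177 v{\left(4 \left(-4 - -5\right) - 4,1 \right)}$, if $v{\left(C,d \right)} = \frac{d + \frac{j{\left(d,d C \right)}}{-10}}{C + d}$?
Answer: $\frac{531}{5} \approx 106.2$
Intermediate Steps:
$j{\left(B,p \right)} = 3 + B$
$v{\left(C,d \right)} = \frac{- \frac{3}{10} + \frac{9 d}{10}}{C + d}$ ($v{\left(C,d \right)} = \frac{d + \frac{3 + d}{-10}}{C + d} = \frac{d + \left(3 + d\right) \left(- \frac{1}{10}\right)}{C + d} = \frac{d - \left(\frac{3}{10} + \frac{d}{10}\right)}{C + d} = \frac{- \frac{3}{10} + \frac{9 d}{10}}{C + d}$)
$177 v{\left(4 \left(-4 - -5\right) - 4,1 \right)} = 177 \frac{3 \left(-1 + 3 \cdot 1\right)}{10 \left(\left(4 \left(-4 - -5\right) - 4\right) + 1\right)} = 177 \frac{3 \left(-1 + 3\right)}{10 \left(\left(4 \left(-4 + 5\right) - 4\right) + 1\right)} = 177 \cdot \frac{3}{10} \frac{1}{\left(4 \cdot 1 - 4\right) + 1} \cdot 2 = 177 \cdot \frac{3}{10} \frac{1}{\left(4 - 4\right) + 1} \cdot 2 = 177 \cdot \frac{3}{10} \frac{1}{0 + 1} \cdot 2 = 177 \cdot \frac{3}{10} \cdot 1^{-1} \cdot 2 = 177 \cdot \frac{3}{10} \cdot 1 \cdot 2 = 177 \cdot \frac{3}{5} = \frac{531}{5}$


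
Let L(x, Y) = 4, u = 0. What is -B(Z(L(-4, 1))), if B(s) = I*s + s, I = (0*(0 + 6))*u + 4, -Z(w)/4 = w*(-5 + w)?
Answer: -80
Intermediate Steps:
Z(w) = -4*w*(-5 + w)
I = 4 (I = (0*(0 + 6))*0 + 4 = (0*6)*0 + 4 = 0*0 + 4 = 0 + 4 = 4)
B(s) = 5*s (B(s) = 4*s + s = 5*s)
-B(Z(L(-4, 1))) = -5*4*4*(5 - 1*4) = -5*4*4*(5 - 4) = -5*4*4*1 = -5*16 = -1*80 = -80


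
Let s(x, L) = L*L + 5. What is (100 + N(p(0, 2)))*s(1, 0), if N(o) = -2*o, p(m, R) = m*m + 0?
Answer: 500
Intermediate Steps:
s(x, L) = 5 + L² (s(x, L) = L² + 5 = 5 + L²)
p(m, R) = m² (p(m, R) = m² + 0 = m²)
(100 + N(p(0, 2)))*s(1, 0) = (100 - 2*0²)*(5 + 0²) = (100 - 2*0)*(5 + 0) = (100 + 0)*5 = 100*5 = 500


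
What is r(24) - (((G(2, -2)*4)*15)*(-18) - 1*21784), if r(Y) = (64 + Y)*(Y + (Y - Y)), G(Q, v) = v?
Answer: 21736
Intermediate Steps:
r(Y) = Y*(64 + Y) (r(Y) = (64 + Y)*(Y + 0) = (64 + Y)*Y = Y*(64 + Y))
r(24) - (((G(2, -2)*4)*15)*(-18) - 1*21784) = 24*(64 + 24) - ((-2*4*15)*(-18) - 1*21784) = 24*88 - (-8*15*(-18) - 21784) = 2112 - (-120*(-18) - 21784) = 2112 - (2160 - 21784) = 2112 - 1*(-19624) = 2112 + 19624 = 21736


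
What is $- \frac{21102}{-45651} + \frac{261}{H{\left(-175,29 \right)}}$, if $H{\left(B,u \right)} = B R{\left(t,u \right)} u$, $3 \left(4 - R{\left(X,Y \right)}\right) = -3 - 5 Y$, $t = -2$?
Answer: $\frac{196541141}{426076000} \approx 0.46128$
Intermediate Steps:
$R{\left(X,Y \right)} = 5 + \frac{5 Y}{3}$ ($R{\left(X,Y \right)} = 4 - \frac{-3 - 5 Y}{3} = 4 + \left(1 + \frac{5 Y}{3}\right) = 5 + \frac{5 Y}{3}$)
$H{\left(B,u \right)} = B u \left(5 + \frac{5 u}{3}\right)$ ($H{\left(B,u \right)} = B \left(5 + \frac{5 u}{3}\right) u = B u \left(5 + \frac{5 u}{3}\right)$)
$- \frac{21102}{-45651} + \frac{261}{H{\left(-175,29 \right)}} = - \frac{21102}{-45651} + \frac{261}{\frac{5}{3} \left(-175\right) 29 \left(3 + 29\right)} = \left(-21102\right) \left(- \frac{1}{45651}\right) + \frac{261}{\frac{5}{3} \left(-175\right) 29 \cdot 32} = \frac{7034}{15217} + \frac{261}{- \frac{812000}{3}} = \frac{7034}{15217} + 261 \left(- \frac{3}{812000}\right) = \frac{7034}{15217} - \frac{27}{28000} = \frac{196541141}{426076000}$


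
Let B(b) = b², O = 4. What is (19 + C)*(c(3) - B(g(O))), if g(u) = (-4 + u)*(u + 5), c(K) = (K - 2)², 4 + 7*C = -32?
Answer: 97/7 ≈ 13.857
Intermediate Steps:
C = -36/7 (C = -4/7 + (⅐)*(-32) = -4/7 - 32/7 = -36/7 ≈ -5.1429)
c(K) = (-2 + K)²
g(u) = (-4 + u)*(5 + u)
(19 + C)*(c(3) - B(g(O))) = (19 - 36/7)*((-2 + 3)² - (-20 + 4 + 4²)²) = 97*(1² - (-20 + 4 + 16)²)/7 = 97*(1 - 1*0²)/7 = 97*(1 - 1*0)/7 = 97*(1 + 0)/7 = (97/7)*1 = 97/7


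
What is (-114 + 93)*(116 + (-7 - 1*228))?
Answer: 2499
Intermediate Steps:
(-114 + 93)*(116 + (-7 - 1*228)) = -21*(116 + (-7 - 228)) = -21*(116 - 235) = -21*(-119) = 2499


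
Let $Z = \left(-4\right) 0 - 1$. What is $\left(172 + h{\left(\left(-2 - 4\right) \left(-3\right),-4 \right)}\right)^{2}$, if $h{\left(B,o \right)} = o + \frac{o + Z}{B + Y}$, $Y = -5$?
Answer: $\frac{4748041}{169} \approx 28095.0$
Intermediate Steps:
$Z = -1$ ($Z = 0 - 1 = -1$)
$h{\left(B,o \right)} = o + \frac{-1 + o}{-5 + B}$ ($h{\left(B,o \right)} = o + \frac{o - 1}{B - 5} = o + \frac{-1 + o}{-5 + B}$)
$\left(172 + h{\left(\left(-2 - 4\right) \left(-3\right),-4 \right)}\right)^{2} = \left(172 + \frac{-1 - -16 + \left(-2 - 4\right) \left(-3\right) \left(-4\right)}{-5 + \left(-2 - 4\right) \left(-3\right)}\right)^{2} = \left(172 + \frac{-1 + 16 + \left(-2 - 4\right) \left(-3\right) \left(-4\right)}{-5 + \left(-2 - 4\right) \left(-3\right)}\right)^{2} = \left(172 + \frac{-1 + 16 + \left(-6\right) \left(-3\right) \left(-4\right)}{-5 - -18}\right)^{2} = \left(172 + \frac{-1 + 16 + 18 \left(-4\right)}{-5 + 18}\right)^{2} = \left(172 + \frac{-1 + 16 - 72}{13}\right)^{2} = \left(172 + \frac{1}{13} \left(-57\right)\right)^{2} = \left(172 - \frac{57}{13}\right)^{2} = \left(\frac{2179}{13}\right)^{2} = \frac{4748041}{169}$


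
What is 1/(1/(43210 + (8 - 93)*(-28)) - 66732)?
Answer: -45590/3042311879 ≈ -1.4985e-5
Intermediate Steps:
1/(1/(43210 + (8 - 93)*(-28)) - 66732) = 1/(1/(43210 - 85*(-28)) - 66732) = 1/(1/(43210 + 2380) - 66732) = 1/(1/45590 - 66732) = 1/(-3042311879/45590) = -45590/3042311879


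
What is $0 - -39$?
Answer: $39$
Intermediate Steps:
$0 - -39 = 0 + 39 = 39$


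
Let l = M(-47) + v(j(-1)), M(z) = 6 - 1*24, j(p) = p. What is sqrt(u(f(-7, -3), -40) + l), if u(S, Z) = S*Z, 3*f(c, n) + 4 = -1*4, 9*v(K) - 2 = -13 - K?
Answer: 2*sqrt(197)/3 ≈ 9.3571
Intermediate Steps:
M(z) = -18 (M(z) = 6 - 24 = -18)
v(K) = -11/9 - K/9 (v(K) = 2/9 + (-13 - K)/9 = 2/9 + (-13/9 - K/9) = -11/9 - K/9)
f(c, n) = -8/3 (f(c, n) = -4/3 + (-1*4)/3 = -4/3 + (1/3)*(-4) = -4/3 - 4/3 = -8/3)
l = -172/9 (l = -18 + (-11/9 - 1/9*(-1)) = -18 + (-11/9 + 1/9) = -18 - 10/9 = -172/9 ≈ -19.111)
sqrt(u(f(-7, -3), -40) + l) = sqrt(-8/3*(-40) - 172/9) = sqrt(320/3 - 172/9) = sqrt(788/9) = 2*sqrt(197)/3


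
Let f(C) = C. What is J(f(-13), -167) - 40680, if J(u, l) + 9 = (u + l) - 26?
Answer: -40895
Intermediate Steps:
J(u, l) = -35 + l + u (J(u, l) = -9 + ((u + l) - 26) = -9 + ((l + u) - 26) = -9 + (-26 + l + u) = -35 + l + u)
J(f(-13), -167) - 40680 = (-35 - 167 - 13) - 40680 = -215 - 40680 = -40895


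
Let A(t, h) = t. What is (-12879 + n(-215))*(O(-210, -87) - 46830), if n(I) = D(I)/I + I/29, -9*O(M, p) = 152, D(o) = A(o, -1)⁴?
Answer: 40558150484794/87 ≈ 4.6619e+11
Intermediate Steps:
D(o) = o⁴
O(M, p) = -152/9 (O(M, p) = -⅑*152 = -152/9)
n(I) = I³ + I/29 (n(I) = I⁴/I + I/29 = I³ + I*(1/29) = I³ + I/29)
(-12879 + n(-215))*(O(-210, -87) - 46830) = (-12879 + ((-215)³ + (1/29)*(-215)))*(-152/9 - 46830) = (-12879 + (-9938375 - 215/29))*(-421622/9) = (-12879 - 288213090/29)*(-421622/9) = -288586581/29*(-421622/9) = 40558150484794/87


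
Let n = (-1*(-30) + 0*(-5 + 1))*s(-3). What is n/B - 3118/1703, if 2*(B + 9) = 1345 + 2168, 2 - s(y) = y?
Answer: -692434/396799 ≈ -1.7451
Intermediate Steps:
s(y) = 2 - y
B = 3495/2 (B = -9 + (1345 + 2168)/2 = -9 + (½)*3513 = -9 + 3513/2 = 3495/2 ≈ 1747.5)
n = 150 (n = (-1*(-30) + 0*(-5 + 1))*(2 - 1*(-3)) = (30 + 0*(-4))*(2 + 3) = (30 + 0)*5 = 30*5 = 150)
n/B - 3118/1703 = 150/(3495/2) - 3118/1703 = 150*(2/3495) - 3118*1/1703 = 20/233 - 3118/1703 = -692434/396799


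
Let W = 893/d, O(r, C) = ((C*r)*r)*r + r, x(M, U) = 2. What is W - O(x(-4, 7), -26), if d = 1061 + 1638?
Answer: 556887/2699 ≈ 206.33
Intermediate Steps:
d = 2699
O(r, C) = r + C*r³ (O(r, C) = (C*r²)*r + r = C*r³ + r = r + C*r³)
W = 893/2699 ≈ 0.33086
W - O(x(-4, 7), -26) = 893/2699 - (2 - 26*2³) = 893/2699 - (2 - 26*8) = 893/2699 - (2 - 208) = 893/2699 - 1*(-206) = 893/2699 + 206 = 556887/2699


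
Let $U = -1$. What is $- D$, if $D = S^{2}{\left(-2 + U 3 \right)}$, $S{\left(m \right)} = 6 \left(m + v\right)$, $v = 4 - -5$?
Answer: $-576$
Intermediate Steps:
$v = 9$ ($v = 4 + 5 = 9$)
$S{\left(m \right)} = 54 + 6 m$ ($S{\left(m \right)} = 6 \left(m + 9\right) = 6 \left(9 + m\right) = 54 + 6 m$)
$D = 576$ ($D = \left(54 + 6 \left(-2 - 3\right)\right)^{2} = \left(54 + 6 \left(-5\right)\right)^{2} = \left(54 - 30\right)^{2} = 24^{2} = 576$)
$- D = \left(-1\right) 576 = -576$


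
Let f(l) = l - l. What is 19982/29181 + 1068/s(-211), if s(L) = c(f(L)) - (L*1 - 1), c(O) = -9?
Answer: 35221654/5923743 ≈ 5.9458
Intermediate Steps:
f(l) = 0
s(L) = -8 - L (s(L) = -9 - (L*1 - 1) = -9 - (L - 1) = -9 - (-1 + L) = -9 + (1 - L) = -8 - L)
19982/29181 + 1068/s(-211) = 19982/29181 + 1068/(-8 - 1*(-211)) = 19982*(1/29181) + 1068/(-8 + 211) = 19982/29181 + 1068/203 = 35221654/5923743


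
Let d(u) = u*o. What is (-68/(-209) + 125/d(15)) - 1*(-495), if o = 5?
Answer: 311614/627 ≈ 496.99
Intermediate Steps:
d(u) = 5*u (d(u) = u*5 = 5*u)
(-68/(-209) + 125/d(15)) - 1*(-495) = (-68/(-209) + 125/((5*15))) - 1*(-495) = (-68*(-1/209) + 125/75) + 495 = (68/209 + 125*(1/75)) + 495 = (68/209 + 5/3) + 495 = 1249/627 + 495 = 311614/627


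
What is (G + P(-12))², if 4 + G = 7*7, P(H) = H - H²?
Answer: 12321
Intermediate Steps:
G = 45 (G = -4 + 7*7 = -4 + 49 = 45)
(G + P(-12))² = (45 - 12*(1 - 1*(-12)))² = (45 - 12*(1 + 12))² = (45 - 12*13)² = (45 - 156)² = (-111)² = 12321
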